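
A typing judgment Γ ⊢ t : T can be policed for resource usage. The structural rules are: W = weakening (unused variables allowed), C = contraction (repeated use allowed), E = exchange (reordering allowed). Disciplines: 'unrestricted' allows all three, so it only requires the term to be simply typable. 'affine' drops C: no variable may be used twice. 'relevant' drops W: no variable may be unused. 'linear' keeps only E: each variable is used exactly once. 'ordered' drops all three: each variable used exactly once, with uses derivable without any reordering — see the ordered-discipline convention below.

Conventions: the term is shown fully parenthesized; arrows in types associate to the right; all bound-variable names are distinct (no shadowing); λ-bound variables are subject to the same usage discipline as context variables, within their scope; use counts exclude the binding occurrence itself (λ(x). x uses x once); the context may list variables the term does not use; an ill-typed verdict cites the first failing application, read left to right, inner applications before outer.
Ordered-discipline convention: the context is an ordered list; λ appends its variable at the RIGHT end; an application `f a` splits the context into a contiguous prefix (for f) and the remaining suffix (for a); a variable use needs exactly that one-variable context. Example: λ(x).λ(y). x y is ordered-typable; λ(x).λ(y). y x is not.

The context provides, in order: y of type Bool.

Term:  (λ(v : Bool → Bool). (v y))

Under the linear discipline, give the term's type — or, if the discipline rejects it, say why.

term : (Bool → Bool) → Bool
usage: y=1, v [bound]=1
left-to-right use order: v, y
typing: ✓ — (Bool → Bool) → Bool
all disciplines: ordered ✗, linear ✓, affine ✓, relevant ✓, unrestricted ✓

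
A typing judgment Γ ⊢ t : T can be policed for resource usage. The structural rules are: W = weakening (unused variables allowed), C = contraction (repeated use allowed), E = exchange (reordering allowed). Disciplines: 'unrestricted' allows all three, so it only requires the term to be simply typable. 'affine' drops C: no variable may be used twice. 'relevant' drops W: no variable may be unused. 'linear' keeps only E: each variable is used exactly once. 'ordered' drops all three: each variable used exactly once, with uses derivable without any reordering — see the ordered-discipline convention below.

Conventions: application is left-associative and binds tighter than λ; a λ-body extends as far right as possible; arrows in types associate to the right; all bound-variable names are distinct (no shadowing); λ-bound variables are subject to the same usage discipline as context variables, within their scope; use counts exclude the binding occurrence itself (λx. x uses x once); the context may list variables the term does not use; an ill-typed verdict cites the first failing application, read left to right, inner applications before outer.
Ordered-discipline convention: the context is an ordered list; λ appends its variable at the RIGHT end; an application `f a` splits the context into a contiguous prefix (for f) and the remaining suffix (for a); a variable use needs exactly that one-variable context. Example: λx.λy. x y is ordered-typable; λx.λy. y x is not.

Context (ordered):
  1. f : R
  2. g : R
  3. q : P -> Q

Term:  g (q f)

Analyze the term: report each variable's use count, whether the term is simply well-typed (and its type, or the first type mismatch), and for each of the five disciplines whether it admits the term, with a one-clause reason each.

usage: f: 1×; g: 1×; q: 1×
use order (left to right): g, q, f
typing: ill-typed: a function awaiting P gets R
ordered: ✗ — a type mismatch blocks all five
linear: ✗ — the type mismatch rejects it
affine: ✗ — not simply typable
relevant: ✗ — fails simple typing
unrestricted: ✗ — a type mismatch blocks all five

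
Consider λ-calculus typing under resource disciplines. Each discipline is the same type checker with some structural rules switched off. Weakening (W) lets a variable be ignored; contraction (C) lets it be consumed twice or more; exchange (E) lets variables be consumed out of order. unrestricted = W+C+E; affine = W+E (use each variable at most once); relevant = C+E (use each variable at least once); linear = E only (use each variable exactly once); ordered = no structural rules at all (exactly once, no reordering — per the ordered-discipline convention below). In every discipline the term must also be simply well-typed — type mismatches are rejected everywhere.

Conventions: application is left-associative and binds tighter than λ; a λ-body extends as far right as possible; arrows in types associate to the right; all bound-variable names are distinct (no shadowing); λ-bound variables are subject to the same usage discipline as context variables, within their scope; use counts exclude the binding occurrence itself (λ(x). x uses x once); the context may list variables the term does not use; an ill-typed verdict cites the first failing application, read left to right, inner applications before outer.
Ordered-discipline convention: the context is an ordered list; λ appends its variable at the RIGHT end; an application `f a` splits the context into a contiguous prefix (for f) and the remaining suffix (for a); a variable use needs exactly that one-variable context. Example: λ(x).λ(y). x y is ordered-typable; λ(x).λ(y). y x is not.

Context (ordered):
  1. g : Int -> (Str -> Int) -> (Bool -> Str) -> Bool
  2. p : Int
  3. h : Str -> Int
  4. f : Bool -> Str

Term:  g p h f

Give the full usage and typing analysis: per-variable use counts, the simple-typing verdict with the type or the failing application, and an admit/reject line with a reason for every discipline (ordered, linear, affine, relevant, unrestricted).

usage: g ×1, p ×1, h ×1, f ×1
order of uses: g, p, h, f
typing: well-typed at Bool
ordered ✓ (g, p, h, f: once each, no exchange needed)
linear ✓ (each of g, p, h, f used exactly once)
affine ✓ (no duplicate uses among g, p, h, f)
relevant ✓ (none of g, p, h, f goes unused)
unrestricted ✓ (well-typed at Bool; no restrictions here)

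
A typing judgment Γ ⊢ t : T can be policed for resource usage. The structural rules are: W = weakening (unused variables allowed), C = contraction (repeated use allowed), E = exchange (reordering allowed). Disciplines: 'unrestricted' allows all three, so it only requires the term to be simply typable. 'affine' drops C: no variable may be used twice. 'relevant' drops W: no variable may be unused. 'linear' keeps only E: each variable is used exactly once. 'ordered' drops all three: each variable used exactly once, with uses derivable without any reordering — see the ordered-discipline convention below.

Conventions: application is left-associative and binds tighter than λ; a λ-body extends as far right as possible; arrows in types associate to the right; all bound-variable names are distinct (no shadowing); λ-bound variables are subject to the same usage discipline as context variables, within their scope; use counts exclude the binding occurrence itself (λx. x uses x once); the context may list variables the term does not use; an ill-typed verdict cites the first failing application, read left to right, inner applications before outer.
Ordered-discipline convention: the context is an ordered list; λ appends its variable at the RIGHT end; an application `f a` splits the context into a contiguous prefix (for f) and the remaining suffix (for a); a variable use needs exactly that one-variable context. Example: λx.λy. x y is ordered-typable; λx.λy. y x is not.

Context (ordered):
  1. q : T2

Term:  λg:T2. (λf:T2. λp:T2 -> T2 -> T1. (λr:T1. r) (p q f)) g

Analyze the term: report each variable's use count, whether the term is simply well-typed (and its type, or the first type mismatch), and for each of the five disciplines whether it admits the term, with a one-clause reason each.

counts: q: 1×; g (bound): 1×; f (bound): 1×; p (bound): 1×; r (bound): 1×
left-to-right use order: r, p, q, f, g
typing: well-typed at T2 -> (T2 -> T2 -> T1) -> T1
ordered: ✗, use order r, p, q, f, g needs exchange
linear: ✓, single use per variable (q, g, f, p, r)
affine: ✓, at most one use each (q, g, f, p, r)
relevant: ✓, none of q, g, f, p, r goes unused
unrestricted: ✓, typability at T2 -> (T2 -> T2 -> T1) -> T1 is all that's needed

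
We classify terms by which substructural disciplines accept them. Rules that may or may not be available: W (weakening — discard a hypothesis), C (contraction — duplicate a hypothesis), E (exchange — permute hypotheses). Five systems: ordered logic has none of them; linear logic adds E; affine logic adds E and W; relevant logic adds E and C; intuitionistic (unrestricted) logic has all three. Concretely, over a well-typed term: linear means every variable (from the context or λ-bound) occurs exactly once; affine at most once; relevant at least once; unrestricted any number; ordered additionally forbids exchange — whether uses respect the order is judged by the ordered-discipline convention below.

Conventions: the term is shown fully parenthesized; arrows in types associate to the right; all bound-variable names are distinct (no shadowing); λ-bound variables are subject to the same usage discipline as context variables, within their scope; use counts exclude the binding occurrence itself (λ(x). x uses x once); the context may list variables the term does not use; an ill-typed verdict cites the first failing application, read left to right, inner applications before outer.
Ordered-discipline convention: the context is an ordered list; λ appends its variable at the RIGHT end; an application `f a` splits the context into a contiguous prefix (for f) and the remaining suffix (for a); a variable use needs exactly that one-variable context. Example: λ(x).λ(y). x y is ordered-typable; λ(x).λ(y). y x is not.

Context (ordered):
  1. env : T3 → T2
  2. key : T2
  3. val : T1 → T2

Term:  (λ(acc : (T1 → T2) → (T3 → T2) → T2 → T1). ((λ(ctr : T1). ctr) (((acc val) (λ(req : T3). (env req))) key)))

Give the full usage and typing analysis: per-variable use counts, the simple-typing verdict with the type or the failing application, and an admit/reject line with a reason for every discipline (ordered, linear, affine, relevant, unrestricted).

counts: env=1, key=1, val=1, acc (λ-bound)=1, ctr (λ-bound)=1, req (λ-bound)=1
order of uses: ctr, acc, val, env, req, key
typing: well-typed at ((T1 → T2) → (T3 → T2) → T2 → T1) → T1
ordered: ✗ — no ordered split (uses run ctr, acc, val, env, req, key)
linear: ✓ — env, key, val, acc, ctr, req: one use apiece
affine: ✓ — env, key, val, acc, ctr, req: no repeats, contraction unneeded
relevant: ✓ — env, key, val, acc, ctr, req: all used, weakening unneeded
unrestricted: ✓ — well-typed at ((T1 → T2) → (T3 → T2) → T2 → T1) → T1; no restrictions here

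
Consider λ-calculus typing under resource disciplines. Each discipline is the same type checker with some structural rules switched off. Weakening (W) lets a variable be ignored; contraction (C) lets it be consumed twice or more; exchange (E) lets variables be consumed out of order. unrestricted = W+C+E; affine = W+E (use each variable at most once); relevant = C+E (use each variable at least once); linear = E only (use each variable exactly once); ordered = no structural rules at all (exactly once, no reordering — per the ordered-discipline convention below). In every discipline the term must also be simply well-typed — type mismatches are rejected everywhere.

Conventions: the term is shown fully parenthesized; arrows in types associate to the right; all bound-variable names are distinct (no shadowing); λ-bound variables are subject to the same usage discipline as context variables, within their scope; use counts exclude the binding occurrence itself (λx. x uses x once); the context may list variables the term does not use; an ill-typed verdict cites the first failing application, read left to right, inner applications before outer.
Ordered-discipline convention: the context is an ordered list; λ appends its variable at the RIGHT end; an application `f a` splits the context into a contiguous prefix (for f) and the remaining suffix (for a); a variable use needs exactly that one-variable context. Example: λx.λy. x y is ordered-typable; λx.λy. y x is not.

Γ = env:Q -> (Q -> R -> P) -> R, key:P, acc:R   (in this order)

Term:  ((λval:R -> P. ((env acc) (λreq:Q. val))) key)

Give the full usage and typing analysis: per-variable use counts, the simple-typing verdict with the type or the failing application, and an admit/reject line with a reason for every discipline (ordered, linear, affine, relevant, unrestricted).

usage: env: 1×, key: 1×, acc: 1×, val [bound]: 1×, req [bound]: 0×
uses in reading order: env, acc, val, key
typing: ill-typed: an argument R mismatches the expected Q
ordered: ✗, a type mismatch blocks all five
linear: ✗, the type mismatch rejects it
affine: ✗, not simply typable
relevant: ✗, fails simple typing
unrestricted: ✗, a type mismatch blocks all five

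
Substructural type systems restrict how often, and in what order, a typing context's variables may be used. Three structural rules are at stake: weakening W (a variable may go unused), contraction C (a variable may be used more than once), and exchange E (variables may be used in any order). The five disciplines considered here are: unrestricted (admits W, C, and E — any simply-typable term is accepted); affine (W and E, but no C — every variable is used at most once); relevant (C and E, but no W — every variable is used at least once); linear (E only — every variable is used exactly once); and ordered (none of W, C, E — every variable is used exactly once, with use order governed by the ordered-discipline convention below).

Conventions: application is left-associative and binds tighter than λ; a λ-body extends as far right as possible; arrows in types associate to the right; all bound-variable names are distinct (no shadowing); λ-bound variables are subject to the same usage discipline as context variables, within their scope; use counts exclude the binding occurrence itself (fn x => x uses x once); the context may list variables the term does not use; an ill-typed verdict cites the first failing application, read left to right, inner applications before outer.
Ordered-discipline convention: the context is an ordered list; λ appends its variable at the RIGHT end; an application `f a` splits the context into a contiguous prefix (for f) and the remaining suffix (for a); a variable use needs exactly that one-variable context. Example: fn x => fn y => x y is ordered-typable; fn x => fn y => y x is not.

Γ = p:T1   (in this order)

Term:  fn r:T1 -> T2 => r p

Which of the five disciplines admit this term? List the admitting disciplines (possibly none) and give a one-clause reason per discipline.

accepted by: linear, affine, relevant, unrestricted
use counts: p: 1×, r [bound]: 1×
order of uses: r, p
typing: ✓ — (T1 -> T2) -> T2
ordered: ✗ — use order r, p needs exchange
linear: ✓ — exactly-once usage across p, r
affine: ✓ — at most one use each (p, r)
relevant: ✓ — none of p, r goes unused
unrestricted: ✓ — typability at (T1 -> T2) -> T2 is all that's needed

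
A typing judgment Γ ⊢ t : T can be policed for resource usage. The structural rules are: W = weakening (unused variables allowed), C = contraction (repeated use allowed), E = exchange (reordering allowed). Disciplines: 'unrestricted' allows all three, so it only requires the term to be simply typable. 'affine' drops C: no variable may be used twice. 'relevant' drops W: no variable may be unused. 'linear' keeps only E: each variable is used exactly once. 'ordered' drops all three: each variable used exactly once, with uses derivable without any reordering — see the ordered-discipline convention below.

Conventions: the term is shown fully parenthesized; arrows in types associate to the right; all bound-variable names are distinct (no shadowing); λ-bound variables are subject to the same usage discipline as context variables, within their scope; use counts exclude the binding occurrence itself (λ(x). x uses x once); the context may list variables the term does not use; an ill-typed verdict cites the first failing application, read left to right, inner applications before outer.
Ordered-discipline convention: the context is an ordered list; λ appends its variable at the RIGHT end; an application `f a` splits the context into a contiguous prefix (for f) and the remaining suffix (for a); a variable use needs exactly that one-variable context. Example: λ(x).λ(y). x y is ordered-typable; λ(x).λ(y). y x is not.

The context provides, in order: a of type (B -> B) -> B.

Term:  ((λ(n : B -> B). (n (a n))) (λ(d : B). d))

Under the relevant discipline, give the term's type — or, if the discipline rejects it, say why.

term : B
use counts: a ×1; n (λ-bound) ×2; d (λ-bound) ×1
use order (left to right): n, a, n, d
typing: the term checks, with type B
all disciplines: ordered ✗; linear ✗; affine ✗; relevant ✓; unrestricted ✓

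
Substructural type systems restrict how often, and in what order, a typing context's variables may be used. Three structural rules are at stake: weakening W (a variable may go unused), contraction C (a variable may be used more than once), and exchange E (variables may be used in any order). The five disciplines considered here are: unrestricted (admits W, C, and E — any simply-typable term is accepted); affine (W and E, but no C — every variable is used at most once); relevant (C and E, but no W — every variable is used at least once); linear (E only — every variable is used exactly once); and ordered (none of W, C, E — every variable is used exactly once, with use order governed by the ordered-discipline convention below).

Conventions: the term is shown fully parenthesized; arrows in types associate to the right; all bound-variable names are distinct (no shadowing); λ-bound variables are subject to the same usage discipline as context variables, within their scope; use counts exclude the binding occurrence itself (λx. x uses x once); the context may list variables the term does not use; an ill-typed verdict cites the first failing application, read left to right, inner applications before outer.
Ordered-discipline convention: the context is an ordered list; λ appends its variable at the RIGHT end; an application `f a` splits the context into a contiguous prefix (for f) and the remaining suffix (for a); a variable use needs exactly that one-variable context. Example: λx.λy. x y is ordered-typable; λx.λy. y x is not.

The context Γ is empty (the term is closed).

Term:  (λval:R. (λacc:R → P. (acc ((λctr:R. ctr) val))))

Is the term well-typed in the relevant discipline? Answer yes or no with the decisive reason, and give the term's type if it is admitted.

yes — val, acc, ctr: all used, weakening unneeded; term : R → (R → P) → P
use counts: val (λ-bound): 1; acc (λ-bound): 1; ctr (λ-bound): 1
uses in reading order: acc, ctr, val
typing: well-typed at R → (R → P) → P
across the five disciplines: ordered ✗, linear ✓, affine ✓, relevant ✓, unrestricted ✓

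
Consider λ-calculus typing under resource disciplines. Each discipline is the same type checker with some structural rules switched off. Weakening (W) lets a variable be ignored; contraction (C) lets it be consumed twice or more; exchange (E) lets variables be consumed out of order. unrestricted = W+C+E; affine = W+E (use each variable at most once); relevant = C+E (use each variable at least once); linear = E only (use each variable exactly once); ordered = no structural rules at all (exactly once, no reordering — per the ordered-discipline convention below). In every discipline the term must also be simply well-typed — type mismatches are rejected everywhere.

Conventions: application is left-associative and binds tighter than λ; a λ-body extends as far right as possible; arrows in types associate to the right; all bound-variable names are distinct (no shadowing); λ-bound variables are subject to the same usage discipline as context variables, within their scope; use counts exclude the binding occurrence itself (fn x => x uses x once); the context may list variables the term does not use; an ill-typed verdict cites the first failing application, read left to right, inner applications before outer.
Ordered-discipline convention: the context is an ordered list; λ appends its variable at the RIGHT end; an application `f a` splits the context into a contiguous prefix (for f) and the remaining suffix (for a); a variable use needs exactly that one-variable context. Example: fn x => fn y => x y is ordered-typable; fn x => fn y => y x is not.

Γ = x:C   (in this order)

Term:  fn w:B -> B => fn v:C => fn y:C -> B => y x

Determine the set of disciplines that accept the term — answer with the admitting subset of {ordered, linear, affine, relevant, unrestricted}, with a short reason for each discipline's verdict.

admitting disciplines: affine, unrestricted
variable uses: x=1; w (λ-bound)=0; v (λ-bound)=0; y (λ-bound)=1
order of uses: y, x
typing: the term checks, with type (B -> B) -> C -> (C -> B) -> B
ordered ✗ (unused: w, v — weakening required)
linear ✗ (unused: w, v — weakening required)
affine ✓ (x, w, v, y: no repeats, contraction unneeded)
relevant ✗ (unused: w, v — weakening required)
unrestricted ✓ (typability at (B -> B) -> C -> (C -> B) -> B is all that's needed)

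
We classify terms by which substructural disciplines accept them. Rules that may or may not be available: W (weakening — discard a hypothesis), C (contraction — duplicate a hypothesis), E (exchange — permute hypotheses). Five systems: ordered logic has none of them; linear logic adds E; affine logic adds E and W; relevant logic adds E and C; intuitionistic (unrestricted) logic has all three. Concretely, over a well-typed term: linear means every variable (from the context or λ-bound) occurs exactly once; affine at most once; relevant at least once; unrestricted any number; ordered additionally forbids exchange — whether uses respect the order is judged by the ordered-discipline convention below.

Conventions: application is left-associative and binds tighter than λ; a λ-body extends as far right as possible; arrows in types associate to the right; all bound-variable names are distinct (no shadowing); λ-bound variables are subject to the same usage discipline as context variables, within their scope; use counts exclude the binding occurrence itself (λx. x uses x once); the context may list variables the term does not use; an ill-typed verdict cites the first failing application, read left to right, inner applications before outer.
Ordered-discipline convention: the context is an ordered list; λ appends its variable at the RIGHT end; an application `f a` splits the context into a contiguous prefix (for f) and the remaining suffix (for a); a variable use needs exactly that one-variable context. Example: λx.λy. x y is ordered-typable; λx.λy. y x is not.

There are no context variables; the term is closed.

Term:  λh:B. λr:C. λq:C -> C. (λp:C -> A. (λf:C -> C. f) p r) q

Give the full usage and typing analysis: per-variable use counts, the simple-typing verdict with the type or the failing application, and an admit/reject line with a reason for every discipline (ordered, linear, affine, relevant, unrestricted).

variable uses: h (bound): 0, r (bound): 1, q (bound): 1, p (bound): 1, f (bound): 1
left-to-right use order: f, p, r, q
typing: ill-typed: an argument C -> A mismatches the expected C -> C
ordered: ✗, not simply typable
linear: ✗, fails simple typing
affine: ✗, a type mismatch blocks all five
relevant: ✗, the type mismatch rejects it
unrestricted: ✗, not simply typable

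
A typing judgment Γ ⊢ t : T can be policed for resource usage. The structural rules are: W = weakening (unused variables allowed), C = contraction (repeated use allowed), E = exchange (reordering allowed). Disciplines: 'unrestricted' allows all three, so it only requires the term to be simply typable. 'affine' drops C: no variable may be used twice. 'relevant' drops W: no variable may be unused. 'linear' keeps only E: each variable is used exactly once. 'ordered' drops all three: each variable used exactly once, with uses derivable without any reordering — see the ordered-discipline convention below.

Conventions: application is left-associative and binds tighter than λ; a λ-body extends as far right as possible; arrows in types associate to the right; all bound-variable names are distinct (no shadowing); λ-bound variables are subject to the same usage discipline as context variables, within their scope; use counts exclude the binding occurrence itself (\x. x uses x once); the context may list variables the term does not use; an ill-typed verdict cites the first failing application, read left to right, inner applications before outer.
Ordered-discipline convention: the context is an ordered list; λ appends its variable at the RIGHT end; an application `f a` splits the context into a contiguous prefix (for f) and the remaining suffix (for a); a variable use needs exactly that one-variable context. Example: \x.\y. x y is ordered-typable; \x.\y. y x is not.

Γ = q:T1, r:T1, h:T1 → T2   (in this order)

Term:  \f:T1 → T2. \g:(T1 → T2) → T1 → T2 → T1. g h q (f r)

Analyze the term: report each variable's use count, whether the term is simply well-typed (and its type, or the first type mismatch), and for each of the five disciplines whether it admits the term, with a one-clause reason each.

variable uses: q ×1, r ×1, h ×1, f (bound) ×1, g (bound) ×1
order of uses: g, h, q, f, r
typing: well-typed — term : (T1 → T2) → ((T1 → T2) → T1 → T2 → T1) → T1
ordered ✗ (use order g, h, q, f, r needs exchange)
linear ✓ (single use per variable (q, r, h, f, g))
affine ✓ (no duplicate uses among q, r, h, f, g)
relevant ✓ (q, r, h, f, g: all used, weakening unneeded)
unrestricted ✓ (simply typable at (T1 → T2) → ((T1 → T2) → T1 → T2 → T1) → T1; W, C, E all held)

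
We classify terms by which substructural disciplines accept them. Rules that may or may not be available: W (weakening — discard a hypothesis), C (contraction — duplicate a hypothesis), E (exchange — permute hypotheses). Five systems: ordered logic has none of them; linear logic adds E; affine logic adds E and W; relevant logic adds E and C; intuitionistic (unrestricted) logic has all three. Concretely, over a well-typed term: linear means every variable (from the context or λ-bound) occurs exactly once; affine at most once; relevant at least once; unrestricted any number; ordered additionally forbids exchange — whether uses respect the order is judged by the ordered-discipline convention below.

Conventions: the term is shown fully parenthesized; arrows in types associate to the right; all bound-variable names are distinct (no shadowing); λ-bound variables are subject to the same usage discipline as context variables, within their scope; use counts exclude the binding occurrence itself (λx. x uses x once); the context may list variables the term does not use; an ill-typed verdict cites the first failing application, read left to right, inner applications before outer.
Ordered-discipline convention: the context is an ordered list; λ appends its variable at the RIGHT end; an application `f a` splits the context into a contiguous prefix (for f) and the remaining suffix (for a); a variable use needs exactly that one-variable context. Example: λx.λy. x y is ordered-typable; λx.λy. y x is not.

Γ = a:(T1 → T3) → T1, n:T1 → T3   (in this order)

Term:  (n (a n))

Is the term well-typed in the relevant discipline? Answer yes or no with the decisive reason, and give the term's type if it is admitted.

yes — at least one use each (a, n); term : T3
usage: a: 1, n: 2
left-to-right use order: n, a, n
typing: ✓ — T3
summary: ordered ✗; linear ✗; affine ✗; relevant ✓; unrestricted ✓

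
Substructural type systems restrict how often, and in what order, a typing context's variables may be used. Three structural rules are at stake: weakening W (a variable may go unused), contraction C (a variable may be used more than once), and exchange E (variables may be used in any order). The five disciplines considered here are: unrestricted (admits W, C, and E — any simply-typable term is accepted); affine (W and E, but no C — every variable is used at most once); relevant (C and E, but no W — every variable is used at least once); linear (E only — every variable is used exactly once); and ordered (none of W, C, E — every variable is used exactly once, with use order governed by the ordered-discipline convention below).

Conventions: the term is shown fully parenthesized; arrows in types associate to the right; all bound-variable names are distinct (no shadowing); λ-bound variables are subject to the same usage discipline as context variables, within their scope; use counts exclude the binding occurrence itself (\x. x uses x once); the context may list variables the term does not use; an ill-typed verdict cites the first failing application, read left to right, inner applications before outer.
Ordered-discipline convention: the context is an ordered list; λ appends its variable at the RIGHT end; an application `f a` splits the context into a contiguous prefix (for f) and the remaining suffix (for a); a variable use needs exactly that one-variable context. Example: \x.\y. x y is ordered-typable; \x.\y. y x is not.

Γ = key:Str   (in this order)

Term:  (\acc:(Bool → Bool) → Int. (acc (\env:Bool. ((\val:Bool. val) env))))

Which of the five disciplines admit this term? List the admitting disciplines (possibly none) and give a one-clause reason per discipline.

admitted by: affine, unrestricted
variable uses: key=0, acc [bound]=1, env [bound]=1, val [bound]=1
order of uses: acc, val, env
typing: the term checks, with type ((Bool → Bool) → Int) → Int
ordered: ✗ — key left unused
linear: ✗ — key left unused
affine: ✓ — none of key, acc, env, val used more than once
relevant: ✗ — key left unused
unrestricted: ✓ — type-checks (((Bool → Bool) → Int) → Int) and nothing is barred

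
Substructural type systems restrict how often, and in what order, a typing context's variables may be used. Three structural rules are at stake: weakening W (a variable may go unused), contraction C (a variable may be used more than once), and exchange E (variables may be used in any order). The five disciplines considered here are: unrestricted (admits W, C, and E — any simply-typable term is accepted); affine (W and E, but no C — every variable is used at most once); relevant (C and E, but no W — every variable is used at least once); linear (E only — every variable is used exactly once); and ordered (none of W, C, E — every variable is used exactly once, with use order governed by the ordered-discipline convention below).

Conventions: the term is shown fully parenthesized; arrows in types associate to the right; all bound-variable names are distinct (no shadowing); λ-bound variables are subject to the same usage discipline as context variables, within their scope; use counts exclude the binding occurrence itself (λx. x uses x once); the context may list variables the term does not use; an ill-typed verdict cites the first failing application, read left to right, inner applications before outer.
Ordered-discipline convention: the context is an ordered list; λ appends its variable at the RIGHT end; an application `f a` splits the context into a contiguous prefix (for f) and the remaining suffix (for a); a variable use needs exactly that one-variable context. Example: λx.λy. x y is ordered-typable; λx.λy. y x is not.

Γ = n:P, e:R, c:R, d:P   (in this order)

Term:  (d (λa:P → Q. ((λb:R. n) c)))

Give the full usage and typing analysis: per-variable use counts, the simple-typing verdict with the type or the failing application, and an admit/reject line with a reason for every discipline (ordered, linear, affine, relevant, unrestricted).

variable uses: n=1, e=0, c=1, d=1, a (λ-bound)=0, b (λ-bound)=0
uses in reading order: d, n, c
typing: ill-typed: can't apply a value of type P
ordered: ✗ — the type mismatch rejects it
linear: ✗ — not simply typable
affine: ✗ — fails simple typing
relevant: ✗ — a type mismatch blocks all five
unrestricted: ✗ — the type mismatch rejects it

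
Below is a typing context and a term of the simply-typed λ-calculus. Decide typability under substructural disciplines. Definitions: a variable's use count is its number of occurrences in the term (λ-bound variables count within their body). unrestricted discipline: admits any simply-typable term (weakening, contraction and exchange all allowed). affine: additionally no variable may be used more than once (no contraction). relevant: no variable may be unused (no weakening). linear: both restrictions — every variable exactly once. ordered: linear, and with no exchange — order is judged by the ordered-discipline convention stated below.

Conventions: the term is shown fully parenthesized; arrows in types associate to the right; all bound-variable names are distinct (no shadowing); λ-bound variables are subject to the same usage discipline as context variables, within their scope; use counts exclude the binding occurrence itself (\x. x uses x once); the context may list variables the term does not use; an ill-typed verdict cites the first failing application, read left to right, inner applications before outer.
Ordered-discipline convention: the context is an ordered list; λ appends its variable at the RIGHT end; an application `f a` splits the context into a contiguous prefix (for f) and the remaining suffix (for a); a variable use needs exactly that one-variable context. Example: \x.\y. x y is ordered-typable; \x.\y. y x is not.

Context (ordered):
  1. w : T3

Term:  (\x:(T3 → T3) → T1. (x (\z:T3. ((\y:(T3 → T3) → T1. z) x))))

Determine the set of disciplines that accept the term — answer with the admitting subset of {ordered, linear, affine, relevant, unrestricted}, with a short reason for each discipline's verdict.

accepted by: unrestricted
use counts: w ×0; x [bound] ×2; z [bound] ×1; y [bound] ×0
uses in reading order: x, z, x
typing: well-typed — term : ((T3 → T3) → T1) → T1
ordered ✗ (needs contraction — x ×2; unused: w, y — weakening required)
linear ✗ (needs contraction — x ×2; unused: w, y — weakening required)
affine ✗ (needs contraction — x ×2)
relevant ✗ (unused: w, y — weakening required)
unrestricted ✓ (well-typed at ((T3 → T3) → T1) → T1; no restrictions here)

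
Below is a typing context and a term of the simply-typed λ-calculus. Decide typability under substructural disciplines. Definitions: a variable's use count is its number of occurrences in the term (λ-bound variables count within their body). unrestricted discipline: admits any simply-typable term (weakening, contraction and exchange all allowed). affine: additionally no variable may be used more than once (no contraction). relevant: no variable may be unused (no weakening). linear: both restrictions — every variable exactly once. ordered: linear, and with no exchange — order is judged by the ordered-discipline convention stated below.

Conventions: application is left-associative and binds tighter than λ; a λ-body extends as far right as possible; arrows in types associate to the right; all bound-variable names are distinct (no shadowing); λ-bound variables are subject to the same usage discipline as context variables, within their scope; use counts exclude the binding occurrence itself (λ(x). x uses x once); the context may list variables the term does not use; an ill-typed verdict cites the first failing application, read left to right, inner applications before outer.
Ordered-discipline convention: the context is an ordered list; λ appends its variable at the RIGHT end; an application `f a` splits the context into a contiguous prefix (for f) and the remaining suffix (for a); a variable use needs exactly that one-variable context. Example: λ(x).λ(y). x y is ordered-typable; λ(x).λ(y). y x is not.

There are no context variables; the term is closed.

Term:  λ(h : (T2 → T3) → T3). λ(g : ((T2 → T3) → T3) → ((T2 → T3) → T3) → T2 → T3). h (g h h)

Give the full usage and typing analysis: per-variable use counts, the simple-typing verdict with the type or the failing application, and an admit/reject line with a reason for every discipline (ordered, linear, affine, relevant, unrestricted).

use counts: h [bound]: 3×; g [bound]: 1×
order of uses: h, g, h, h
typing: the term checks, with type ((T2 → T3) → T3) → (((T2 → T3) → T3) → ((T2 → T3) → T3) → T2 → T3) → T3
ordered ✗ (repeated use of h ×3)
linear ✗ (repeated use of h ×3)
affine ✗ (repeated use of h ×3)
relevant ✓ (none of h, g goes unused)
unrestricted ✓ (well-typed at ((T2 → T3) → T3) → (((T2 → T3) → T3) → ((T2 → T3) → T3) → T2 → T3) → T3; no restrictions here)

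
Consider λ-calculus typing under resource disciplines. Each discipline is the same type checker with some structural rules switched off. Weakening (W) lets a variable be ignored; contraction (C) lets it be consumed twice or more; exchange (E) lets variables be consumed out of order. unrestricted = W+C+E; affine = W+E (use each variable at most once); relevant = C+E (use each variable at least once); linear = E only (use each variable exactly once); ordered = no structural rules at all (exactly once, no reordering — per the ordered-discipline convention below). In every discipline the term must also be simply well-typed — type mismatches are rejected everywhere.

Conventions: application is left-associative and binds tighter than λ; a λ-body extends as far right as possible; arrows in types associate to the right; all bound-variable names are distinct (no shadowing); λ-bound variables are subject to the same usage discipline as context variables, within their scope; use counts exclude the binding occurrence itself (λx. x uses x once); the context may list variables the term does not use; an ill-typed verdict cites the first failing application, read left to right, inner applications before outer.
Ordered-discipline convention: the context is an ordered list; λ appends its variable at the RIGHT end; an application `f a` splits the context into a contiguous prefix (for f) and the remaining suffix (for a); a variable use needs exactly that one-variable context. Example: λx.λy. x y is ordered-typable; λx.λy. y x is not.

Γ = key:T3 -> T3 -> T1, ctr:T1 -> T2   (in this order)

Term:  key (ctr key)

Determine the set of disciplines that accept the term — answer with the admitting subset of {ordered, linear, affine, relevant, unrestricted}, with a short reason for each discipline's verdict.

admitted by: none
usage: key: 2, ctr: 1
uses in reading order: key, ctr, key
typing: ill-typed: an argument T3 -> T3 -> T1 mismatches the expected T1
ordered: ✗, a type mismatch blocks all five
linear: ✗, the type mismatch rejects it
affine: ✗, not simply typable
relevant: ✗, fails simple typing
unrestricted: ✗, a type mismatch blocks all five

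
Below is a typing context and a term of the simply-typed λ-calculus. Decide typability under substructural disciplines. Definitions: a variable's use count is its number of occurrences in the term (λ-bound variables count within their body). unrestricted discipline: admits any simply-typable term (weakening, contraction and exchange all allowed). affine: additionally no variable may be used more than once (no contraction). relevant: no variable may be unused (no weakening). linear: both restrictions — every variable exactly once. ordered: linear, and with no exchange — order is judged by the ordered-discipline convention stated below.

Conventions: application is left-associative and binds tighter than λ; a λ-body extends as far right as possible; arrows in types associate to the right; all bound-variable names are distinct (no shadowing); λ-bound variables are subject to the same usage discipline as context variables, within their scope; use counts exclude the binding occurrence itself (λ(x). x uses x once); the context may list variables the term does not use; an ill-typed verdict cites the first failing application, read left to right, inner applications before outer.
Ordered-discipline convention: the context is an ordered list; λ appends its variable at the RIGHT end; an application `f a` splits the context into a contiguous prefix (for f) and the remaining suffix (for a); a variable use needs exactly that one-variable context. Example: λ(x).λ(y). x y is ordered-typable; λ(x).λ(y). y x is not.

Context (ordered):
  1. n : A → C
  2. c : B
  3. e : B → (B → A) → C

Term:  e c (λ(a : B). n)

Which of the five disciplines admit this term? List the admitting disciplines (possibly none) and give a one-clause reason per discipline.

admitted by: none
variable uses: n: 1; c: 1; e: 1; a (bound): 0
left-to-right use order: e, c, n
typing: ill-typed: argument of type B → A → C where B → A is required
ordered ✗ (the type mismatch rejects it)
linear ✗ (not simply typable)
affine ✗ (fails simple typing)
relevant ✗ (a type mismatch blocks all five)
unrestricted ✗ (the type mismatch rejects it)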